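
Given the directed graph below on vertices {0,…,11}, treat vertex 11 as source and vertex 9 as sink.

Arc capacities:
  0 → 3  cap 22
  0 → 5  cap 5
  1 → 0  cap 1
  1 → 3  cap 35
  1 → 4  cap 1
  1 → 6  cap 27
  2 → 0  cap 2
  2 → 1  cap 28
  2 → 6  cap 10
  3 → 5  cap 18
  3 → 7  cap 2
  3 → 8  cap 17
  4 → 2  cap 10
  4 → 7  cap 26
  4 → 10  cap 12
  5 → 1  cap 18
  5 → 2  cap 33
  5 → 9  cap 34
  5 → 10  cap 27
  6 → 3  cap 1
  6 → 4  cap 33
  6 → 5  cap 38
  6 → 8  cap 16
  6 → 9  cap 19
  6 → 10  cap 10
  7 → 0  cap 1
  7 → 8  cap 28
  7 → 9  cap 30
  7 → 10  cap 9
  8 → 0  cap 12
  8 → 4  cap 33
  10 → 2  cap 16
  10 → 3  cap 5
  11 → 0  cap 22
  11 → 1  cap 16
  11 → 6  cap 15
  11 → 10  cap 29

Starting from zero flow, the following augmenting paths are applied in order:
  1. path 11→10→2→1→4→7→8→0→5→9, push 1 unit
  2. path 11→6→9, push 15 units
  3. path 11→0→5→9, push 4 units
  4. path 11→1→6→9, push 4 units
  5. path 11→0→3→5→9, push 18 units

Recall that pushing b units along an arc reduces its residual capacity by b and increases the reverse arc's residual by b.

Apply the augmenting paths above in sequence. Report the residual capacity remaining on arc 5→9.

after path 1 (11→10→2→1→4→7→8→0→5→9, push 1): res(5,9)=33
after path 2 (11→6→9, push 15): res(5,9)=33
after path 3 (11→0→5→9, push 4): res(5,9)=29
after path 4 (11→1→6→9, push 4): res(5,9)=29
after path 5 (11→0→3→5→9, push 18): res(5,9)=11

Residual capacity of (5,9): 11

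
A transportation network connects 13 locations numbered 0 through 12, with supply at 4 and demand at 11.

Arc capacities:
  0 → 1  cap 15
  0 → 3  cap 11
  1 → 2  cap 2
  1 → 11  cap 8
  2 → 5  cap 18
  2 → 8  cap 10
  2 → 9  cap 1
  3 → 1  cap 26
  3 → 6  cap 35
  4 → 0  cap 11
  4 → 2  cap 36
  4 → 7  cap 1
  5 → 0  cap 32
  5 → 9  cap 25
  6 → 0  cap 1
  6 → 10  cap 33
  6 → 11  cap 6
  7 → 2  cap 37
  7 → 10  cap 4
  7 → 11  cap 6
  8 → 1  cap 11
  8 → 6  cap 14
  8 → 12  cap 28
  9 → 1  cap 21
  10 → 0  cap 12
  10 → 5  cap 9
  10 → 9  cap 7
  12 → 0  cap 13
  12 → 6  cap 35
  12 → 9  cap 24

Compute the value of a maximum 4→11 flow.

augment #1: 4→7→11 bottleneck 1, total now 1
augment #2: 4→0→1→11 bottleneck 8, total now 9
augment #3: 4→0→3→6→11 bottleneck 3, total now 12
augment #4: 4→2→8→6→11 bottleneck 3, total now 15

Maximum flow value: 15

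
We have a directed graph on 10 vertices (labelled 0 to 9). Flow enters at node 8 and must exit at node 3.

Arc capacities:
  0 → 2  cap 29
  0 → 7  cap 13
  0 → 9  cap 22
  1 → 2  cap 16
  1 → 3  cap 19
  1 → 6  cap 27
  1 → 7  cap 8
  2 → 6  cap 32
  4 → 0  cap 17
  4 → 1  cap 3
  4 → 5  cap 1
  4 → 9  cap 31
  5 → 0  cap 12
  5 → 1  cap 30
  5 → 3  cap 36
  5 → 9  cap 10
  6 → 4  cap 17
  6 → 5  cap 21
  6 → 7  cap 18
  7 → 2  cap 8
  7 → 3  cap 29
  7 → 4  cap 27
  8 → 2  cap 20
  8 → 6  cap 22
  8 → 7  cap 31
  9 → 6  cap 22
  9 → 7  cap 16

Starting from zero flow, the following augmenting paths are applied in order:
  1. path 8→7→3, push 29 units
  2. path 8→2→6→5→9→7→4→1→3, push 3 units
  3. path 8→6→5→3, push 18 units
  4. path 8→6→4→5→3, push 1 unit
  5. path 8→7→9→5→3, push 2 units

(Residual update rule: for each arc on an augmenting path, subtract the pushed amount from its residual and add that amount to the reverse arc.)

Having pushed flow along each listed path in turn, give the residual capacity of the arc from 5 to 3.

after path 1 (8→7→3, push 29): res(5,3)=36
after path 2 (8→2→6→5→9→7→4→1→3, push 3): res(5,3)=36
after path 3 (8→6→5→3, push 18): res(5,3)=18
after path 4 (8→6→4→5→3, push 1): res(5,3)=17
after path 5 (8→7→9→5→3, push 2): res(5,3)=15

Residual capacity of (5,3): 15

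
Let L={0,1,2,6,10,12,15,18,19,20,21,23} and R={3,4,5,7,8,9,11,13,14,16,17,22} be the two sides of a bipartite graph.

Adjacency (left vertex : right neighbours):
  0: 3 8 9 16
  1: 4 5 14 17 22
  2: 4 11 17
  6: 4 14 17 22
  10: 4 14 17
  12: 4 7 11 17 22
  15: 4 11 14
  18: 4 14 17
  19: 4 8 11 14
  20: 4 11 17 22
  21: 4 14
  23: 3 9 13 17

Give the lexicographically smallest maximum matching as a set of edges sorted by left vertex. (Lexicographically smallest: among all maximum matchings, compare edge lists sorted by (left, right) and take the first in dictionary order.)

|M| = 10 (so the lex-smallest maximum matching has 10 edges)
process left vertices in ascending order; for each, take the smallest-labelled available neighbour that still permits 10 edges overall, or leave it unmatched if none does
lex-smallest matching: {0-3, 1-5, 2-4, 6-14, 10-17, 12-7, 15-11, 19-8, 20-22, 23-9}

Lex-smallest maximum matching: {(0,3), (1,5), (2,4), (6,14), (10,17), (12,7), (15,11), (19,8), (20,22), (23,9)}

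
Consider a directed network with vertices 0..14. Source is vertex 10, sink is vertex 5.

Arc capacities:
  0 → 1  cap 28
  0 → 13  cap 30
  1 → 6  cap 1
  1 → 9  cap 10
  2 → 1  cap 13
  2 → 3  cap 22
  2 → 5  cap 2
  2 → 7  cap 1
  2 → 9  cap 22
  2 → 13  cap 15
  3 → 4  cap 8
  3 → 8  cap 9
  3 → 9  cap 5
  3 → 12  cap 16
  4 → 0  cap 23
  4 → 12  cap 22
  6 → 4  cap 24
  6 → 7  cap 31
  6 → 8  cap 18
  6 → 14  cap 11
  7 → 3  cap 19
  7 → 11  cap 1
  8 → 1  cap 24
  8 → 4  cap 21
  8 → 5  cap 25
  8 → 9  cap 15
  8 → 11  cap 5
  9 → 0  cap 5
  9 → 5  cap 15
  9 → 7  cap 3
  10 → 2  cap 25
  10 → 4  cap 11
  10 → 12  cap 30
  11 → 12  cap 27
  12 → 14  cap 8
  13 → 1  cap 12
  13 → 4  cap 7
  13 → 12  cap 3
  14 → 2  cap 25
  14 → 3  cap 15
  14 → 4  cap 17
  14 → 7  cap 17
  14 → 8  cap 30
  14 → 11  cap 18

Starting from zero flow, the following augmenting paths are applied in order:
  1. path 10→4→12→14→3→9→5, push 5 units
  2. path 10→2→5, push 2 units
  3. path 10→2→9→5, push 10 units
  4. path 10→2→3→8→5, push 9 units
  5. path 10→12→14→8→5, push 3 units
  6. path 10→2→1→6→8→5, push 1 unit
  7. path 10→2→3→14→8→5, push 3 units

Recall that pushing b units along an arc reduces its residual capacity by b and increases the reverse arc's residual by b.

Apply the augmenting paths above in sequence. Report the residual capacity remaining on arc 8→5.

Residual capacity of (8,5): 9

after path 1 (10→4→12→14→3→9→5, push 5): res(8,5)=25
after path 2 (10→2→5, push 2): res(8,5)=25
after path 3 (10→2→9→5, push 10): res(8,5)=25
after path 4 (10→2→3→8→5, push 9): res(8,5)=16
after path 5 (10→12→14→8→5, push 3): res(8,5)=13
after path 6 (10→2→1→6→8→5, push 1): res(8,5)=12
after path 7 (10→2→3→14→8→5, push 3): res(8,5)=9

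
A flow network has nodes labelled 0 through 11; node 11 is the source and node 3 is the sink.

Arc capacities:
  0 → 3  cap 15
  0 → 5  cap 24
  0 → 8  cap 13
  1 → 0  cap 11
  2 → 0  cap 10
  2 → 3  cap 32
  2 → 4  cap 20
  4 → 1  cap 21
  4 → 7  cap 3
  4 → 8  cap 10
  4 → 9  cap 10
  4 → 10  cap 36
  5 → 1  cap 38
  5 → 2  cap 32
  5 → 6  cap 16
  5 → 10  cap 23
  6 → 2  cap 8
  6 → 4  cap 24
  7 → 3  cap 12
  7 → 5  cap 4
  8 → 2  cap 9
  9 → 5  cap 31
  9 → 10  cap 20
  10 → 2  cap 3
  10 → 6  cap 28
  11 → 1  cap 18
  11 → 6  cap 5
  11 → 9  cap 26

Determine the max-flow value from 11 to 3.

augment #1: 11→1→0→3 bottleneck 11, total now 11
augment #2: 11→6→2→3 bottleneck 5, total now 16
augment #3: 11→9→5→2→3 bottleneck 26, total now 42

Maximum flow value: 42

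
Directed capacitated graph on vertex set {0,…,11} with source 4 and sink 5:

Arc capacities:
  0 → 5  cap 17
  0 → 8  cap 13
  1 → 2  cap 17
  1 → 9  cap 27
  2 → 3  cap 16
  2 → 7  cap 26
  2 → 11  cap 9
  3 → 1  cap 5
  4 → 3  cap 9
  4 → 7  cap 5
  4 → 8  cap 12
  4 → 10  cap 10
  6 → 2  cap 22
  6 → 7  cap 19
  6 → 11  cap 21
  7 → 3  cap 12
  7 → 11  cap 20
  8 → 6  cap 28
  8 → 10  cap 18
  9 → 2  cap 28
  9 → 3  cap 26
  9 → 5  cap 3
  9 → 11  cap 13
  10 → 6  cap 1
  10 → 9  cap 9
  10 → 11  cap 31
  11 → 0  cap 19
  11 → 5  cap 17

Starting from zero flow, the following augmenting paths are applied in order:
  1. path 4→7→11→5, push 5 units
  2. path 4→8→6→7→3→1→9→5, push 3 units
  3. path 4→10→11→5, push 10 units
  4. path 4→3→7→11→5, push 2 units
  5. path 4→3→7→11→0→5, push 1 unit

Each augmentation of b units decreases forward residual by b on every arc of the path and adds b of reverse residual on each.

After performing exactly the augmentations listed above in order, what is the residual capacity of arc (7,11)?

Residual capacity of (7,11): 12

after path 1 (4→7→11→5, push 5): res(7,11)=15
after path 2 (4→8→6→7→3→1→9→5, push 3): res(7,11)=15
after path 3 (4→10→11→5, push 10): res(7,11)=15
after path 4 (4→3→7→11→5, push 2): res(7,11)=13
after path 5 (4→3→7→11→0→5, push 1): res(7,11)=12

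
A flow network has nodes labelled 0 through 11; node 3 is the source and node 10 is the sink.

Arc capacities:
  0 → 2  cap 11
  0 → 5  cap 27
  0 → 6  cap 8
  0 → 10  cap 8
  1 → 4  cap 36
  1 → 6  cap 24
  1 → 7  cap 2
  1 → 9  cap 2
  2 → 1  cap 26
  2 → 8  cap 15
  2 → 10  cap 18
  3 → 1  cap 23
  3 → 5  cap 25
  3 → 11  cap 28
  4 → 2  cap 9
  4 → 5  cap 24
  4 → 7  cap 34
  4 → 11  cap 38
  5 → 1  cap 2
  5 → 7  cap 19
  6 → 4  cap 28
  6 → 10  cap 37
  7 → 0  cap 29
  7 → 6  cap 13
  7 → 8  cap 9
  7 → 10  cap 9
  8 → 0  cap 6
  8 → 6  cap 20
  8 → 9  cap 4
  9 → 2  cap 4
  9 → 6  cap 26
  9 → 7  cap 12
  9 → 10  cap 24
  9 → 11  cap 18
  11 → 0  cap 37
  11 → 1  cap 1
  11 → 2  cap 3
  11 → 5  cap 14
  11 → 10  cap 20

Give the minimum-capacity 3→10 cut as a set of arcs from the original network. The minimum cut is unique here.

Min-cut arcs: {(3,1), (3,11), (5,1), (5,7)} (total capacity 72)

augment #1: 3→11→10 push 20
augment #2: 3→1→6→10 push 23
augment #3: 3→5→7→10 push 9
augment #4: 3→11→0→10 push 8
augment #5: 3→5→1→6→10 push 1
augment #6: 3→5→1→9→10 push 1
augment #7: 3→5→7→6→10 push 10
max flow = 72; residual-reachable set from 3 gives S-side
cut edges (S→T): {(3,1), (3,11), (5,1), (5,7)} total cap 72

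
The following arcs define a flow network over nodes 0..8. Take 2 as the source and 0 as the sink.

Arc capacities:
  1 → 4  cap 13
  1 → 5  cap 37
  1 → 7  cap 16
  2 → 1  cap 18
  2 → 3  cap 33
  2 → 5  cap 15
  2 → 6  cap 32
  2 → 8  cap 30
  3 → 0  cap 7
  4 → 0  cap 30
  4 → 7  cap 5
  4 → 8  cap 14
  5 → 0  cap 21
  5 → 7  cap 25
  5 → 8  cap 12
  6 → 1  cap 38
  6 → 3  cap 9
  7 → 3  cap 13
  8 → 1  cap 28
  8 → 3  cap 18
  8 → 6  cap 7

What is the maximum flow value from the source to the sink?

Maximum flow value: 41

augment #1: 2→3→0 bottleneck 7, total now 7
augment #2: 2→5→0 bottleneck 15, total now 22
augment #3: 2→1→4→0 bottleneck 13, total now 35
augment #4: 2→1→5→0 bottleneck 5, total now 40
augment #5: 2→6→1→5→0 bottleneck 1, total now 41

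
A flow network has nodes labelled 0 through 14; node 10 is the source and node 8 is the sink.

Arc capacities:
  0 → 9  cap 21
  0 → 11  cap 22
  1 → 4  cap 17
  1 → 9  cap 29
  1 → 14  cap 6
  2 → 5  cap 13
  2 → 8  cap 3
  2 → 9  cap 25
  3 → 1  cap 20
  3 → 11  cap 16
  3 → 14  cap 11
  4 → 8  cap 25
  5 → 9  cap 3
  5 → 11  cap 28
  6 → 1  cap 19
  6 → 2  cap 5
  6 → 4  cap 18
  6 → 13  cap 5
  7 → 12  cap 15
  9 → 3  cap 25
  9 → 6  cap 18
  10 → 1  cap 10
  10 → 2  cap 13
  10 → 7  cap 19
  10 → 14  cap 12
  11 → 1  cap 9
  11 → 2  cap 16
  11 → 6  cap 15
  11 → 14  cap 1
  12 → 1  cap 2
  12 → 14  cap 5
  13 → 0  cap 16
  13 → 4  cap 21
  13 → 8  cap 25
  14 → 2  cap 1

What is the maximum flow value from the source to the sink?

Maximum flow value: 26

augment #1: 10→2→8 bottleneck 3, total now 3
augment #2: 10→1→4→8 bottleneck 10, total now 13
augment #3: 10→2→9→6→4→8 bottleneck 10, total now 23
augment #4: 10→7→12→1→4→8 bottleneck 2, total now 25
augment #5: 10→14→2→9→6→4→8 bottleneck 1, total now 26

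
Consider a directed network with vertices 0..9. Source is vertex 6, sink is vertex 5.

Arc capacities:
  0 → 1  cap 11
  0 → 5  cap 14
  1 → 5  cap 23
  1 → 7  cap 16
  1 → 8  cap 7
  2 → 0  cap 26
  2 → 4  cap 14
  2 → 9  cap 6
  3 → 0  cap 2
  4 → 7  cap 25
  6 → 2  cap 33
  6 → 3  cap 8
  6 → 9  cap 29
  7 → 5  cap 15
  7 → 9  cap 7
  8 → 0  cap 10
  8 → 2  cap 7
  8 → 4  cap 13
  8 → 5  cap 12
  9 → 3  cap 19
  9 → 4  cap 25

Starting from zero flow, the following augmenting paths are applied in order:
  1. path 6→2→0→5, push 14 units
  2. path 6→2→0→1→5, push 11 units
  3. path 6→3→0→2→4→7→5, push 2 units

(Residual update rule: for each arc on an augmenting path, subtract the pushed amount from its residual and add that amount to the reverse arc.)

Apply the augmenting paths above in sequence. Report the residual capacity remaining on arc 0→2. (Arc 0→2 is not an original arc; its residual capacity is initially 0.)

Residual capacity of (0,2): 23

after path 1 (6→2→0→5, push 14): res(0,2)=14
after path 2 (6→2→0→1→5, push 11): res(0,2)=25
after path 3 (6→3→0→2→4→7→5, push 2): res(0,2)=23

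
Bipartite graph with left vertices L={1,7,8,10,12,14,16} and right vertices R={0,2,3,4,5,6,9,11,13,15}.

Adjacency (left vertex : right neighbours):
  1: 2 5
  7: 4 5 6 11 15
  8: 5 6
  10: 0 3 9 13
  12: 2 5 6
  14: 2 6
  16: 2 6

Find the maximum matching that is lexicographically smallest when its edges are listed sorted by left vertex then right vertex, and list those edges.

Lex-smallest maximum matching: {(1,2), (7,4), (8,5), (10,0), (12,6)}

|M| = 5 (so the lex-smallest maximum matching has 5 edges)
process left vertices in ascending order; for each, take the smallest-labelled available neighbour that still permits 5 edges overall, or leave it unmatched if none does
lex-smallest matching: {1-2, 7-4, 8-5, 10-0, 12-6}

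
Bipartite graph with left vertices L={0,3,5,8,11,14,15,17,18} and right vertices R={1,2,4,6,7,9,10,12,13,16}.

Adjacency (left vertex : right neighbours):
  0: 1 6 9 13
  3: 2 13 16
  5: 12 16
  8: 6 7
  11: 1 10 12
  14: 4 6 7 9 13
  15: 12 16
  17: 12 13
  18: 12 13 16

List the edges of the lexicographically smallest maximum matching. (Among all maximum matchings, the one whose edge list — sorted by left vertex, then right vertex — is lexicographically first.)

|M| = 8 (so the lex-smallest maximum matching has 8 edges)
process left vertices in ascending order; for each, take the smallest-labelled available neighbour that still permits 8 edges overall, or leave it unmatched if none does
lex-smallest matching: {0-1, 3-2, 5-12, 8-6, 11-10, 14-4, 15-16, 17-13}

Lex-smallest maximum matching: {(0,1), (3,2), (5,12), (8,6), (11,10), (14,4), (15,16), (17,13)}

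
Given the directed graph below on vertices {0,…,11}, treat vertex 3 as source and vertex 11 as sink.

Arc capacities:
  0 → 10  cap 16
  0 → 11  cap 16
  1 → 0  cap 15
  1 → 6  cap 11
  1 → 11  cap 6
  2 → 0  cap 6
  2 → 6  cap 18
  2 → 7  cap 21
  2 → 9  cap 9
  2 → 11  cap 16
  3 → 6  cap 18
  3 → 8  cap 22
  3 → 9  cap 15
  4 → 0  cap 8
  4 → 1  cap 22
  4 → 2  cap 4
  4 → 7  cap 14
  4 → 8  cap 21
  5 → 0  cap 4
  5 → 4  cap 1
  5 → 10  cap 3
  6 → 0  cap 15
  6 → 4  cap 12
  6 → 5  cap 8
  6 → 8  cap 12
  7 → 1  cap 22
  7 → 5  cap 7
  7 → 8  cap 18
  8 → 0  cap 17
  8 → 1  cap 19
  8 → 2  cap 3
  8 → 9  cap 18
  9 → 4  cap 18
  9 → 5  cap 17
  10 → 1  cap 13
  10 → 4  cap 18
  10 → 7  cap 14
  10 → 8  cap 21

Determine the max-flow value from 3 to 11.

augment #1: 3→6→0→11 bottleneck 15, total now 15
augment #2: 3→8→0→11 bottleneck 1, total now 16
augment #3: 3→8→1→11 bottleneck 6, total now 22
augment #4: 3→8→2→11 bottleneck 3, total now 25
augment #5: 3→6→4→2→11 bottleneck 3, total now 28
augment #6: 3→9→4→2→11 bottleneck 1, total now 29

Maximum flow value: 29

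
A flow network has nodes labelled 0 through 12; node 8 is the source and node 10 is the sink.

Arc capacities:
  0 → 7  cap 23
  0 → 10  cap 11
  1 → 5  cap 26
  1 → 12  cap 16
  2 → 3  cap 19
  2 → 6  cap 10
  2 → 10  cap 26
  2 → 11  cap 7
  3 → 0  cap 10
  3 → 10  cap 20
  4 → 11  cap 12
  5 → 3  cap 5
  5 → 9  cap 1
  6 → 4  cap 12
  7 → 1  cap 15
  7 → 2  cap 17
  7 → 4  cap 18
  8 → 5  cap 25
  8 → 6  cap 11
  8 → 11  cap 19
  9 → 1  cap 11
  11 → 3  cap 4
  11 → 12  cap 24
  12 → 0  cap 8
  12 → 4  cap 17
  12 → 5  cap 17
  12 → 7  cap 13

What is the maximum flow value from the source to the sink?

augment #1: 8→5→3→10 bottleneck 5, total now 5
augment #2: 8→11→3→10 bottleneck 4, total now 9
augment #3: 8→11→12→0→10 bottleneck 8, total now 17
augment #4: 8→11→12→7→2→10 bottleneck 7, total now 24
augment #5: 8→5→9→1→12→7→2→10 bottleneck 1, total now 25
augment #6: 8→6→4→11→12→7→2→10 bottleneck 5, total now 30

Maximum flow value: 30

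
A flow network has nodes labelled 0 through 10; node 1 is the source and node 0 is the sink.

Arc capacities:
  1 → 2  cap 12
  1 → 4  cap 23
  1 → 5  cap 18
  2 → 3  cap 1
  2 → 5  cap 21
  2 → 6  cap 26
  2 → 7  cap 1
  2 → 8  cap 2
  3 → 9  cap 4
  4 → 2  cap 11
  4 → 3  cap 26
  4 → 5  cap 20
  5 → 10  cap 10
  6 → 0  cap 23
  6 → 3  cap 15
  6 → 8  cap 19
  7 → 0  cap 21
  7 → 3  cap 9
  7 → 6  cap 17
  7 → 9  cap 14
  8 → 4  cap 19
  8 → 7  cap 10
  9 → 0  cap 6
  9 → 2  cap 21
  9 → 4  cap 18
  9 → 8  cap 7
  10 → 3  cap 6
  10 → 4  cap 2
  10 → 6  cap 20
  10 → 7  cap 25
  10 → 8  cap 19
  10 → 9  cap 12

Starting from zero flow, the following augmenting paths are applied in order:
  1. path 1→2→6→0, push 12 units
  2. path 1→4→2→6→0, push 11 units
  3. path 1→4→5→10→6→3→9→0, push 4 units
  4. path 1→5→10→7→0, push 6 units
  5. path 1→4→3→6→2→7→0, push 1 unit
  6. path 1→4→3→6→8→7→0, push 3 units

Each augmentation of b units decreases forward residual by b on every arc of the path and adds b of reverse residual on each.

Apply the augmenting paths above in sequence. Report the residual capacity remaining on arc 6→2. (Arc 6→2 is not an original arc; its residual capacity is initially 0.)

Residual capacity of (6,2): 22

after path 1 (1→2→6→0, push 12): res(6,2)=12
after path 2 (1→4→2→6→0, push 11): res(6,2)=23
after path 3 (1→4→5→10→6→3→9→0, push 4): res(6,2)=23
after path 4 (1→5→10→7→0, push 6): res(6,2)=23
after path 5 (1→4→3→6→2→7→0, push 1): res(6,2)=22
after path 6 (1→4→3→6→8→7→0, push 3): res(6,2)=22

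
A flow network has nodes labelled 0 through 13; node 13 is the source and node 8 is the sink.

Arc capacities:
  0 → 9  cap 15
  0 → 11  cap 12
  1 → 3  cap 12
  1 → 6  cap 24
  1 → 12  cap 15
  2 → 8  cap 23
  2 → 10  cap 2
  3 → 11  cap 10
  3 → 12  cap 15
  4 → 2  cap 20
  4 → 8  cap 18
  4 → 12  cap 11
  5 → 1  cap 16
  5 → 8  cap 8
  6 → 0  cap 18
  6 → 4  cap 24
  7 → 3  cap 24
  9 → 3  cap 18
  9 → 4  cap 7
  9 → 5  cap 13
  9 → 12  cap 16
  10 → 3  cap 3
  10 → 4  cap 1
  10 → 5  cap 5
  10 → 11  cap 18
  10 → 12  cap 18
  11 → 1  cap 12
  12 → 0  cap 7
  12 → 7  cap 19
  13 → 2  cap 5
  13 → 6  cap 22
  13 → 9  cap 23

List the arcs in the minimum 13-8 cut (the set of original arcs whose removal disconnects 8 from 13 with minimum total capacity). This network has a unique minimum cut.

Min-cut arcs: {(5,8), (6,4), (9,4), (13,2)} (total capacity 44)

augment #1: 13→2→8 push 5
augment #2: 13→6→4→8 push 18
augment #3: 13→9→5→8 push 8
augment #4: 13→6→4→2→8 push 4
augment #5: 13→9→4→2→8 push 7
augment #6: 13→9→5→1→6→4→2→8 push 2
max flow = 44; residual-reachable set from 13 gives S-side
cut edges (S→T): {(5,8), (6,4), (9,4), (13,2)} total cap 44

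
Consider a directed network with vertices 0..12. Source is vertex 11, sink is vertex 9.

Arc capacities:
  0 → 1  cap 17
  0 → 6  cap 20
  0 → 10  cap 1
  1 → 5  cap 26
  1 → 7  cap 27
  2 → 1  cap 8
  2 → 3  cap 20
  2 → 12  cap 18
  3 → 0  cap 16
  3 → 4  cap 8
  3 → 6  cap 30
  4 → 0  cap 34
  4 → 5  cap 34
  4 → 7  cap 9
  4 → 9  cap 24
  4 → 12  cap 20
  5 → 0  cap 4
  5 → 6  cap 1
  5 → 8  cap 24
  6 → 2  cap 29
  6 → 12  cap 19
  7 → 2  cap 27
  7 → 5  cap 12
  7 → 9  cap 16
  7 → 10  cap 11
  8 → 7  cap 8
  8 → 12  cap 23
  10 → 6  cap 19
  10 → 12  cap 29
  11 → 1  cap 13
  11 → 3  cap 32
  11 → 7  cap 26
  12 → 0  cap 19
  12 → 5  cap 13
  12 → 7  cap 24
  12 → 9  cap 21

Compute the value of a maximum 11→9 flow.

Maximum flow value: 45

augment #1: 11→7→9 bottleneck 16, total now 16
augment #2: 11→3→4→9 bottleneck 8, total now 24
augment #3: 11→3→6→12→9 bottleneck 19, total now 43
augment #4: 11→7→2→12→9 bottleneck 2, total now 45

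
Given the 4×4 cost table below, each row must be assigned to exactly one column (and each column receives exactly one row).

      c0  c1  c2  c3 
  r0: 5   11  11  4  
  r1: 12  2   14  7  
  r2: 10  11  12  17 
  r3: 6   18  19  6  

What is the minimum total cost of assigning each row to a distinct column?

Minimum assignment cost: 24

optimal assignment: row0→col3 (cost 4), row1→col1 (cost 2), row2→col2 (cost 12), row3→col0 (cost 6)
total = 4 + 2 + 12 + 6 = 24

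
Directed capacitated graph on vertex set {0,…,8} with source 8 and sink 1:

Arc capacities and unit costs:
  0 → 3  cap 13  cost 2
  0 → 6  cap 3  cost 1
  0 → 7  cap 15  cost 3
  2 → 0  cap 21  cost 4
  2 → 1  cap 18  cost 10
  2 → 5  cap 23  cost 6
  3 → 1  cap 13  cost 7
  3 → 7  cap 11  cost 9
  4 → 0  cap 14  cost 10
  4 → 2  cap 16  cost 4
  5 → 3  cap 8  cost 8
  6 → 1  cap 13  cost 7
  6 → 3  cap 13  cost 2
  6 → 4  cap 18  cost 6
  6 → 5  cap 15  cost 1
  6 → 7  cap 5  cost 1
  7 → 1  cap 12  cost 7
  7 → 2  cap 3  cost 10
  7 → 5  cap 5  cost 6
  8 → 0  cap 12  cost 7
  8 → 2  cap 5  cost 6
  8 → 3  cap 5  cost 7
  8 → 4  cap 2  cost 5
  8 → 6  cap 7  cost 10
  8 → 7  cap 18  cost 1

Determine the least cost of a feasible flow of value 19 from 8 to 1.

shortest-cost path #1: 8→7→1 push 12 @ unit cost 8 (adds 96)
shortest-cost path #2: 8→3→1 push 5 @ unit cost 14 (adds 70)
shortest-cost path #3: 8→0→6→1 push 2 @ unit cost 15 (adds 30)
total cost = 196

Minimum cost for 19 units: 196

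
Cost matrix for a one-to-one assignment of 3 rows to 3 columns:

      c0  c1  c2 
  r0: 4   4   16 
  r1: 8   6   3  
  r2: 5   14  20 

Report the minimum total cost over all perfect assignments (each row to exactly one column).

Minimum assignment cost: 12

optimal assignment: row0→col1 (cost 4), row1→col2 (cost 3), row2→col0 (cost 5)
total = 4 + 3 + 5 = 12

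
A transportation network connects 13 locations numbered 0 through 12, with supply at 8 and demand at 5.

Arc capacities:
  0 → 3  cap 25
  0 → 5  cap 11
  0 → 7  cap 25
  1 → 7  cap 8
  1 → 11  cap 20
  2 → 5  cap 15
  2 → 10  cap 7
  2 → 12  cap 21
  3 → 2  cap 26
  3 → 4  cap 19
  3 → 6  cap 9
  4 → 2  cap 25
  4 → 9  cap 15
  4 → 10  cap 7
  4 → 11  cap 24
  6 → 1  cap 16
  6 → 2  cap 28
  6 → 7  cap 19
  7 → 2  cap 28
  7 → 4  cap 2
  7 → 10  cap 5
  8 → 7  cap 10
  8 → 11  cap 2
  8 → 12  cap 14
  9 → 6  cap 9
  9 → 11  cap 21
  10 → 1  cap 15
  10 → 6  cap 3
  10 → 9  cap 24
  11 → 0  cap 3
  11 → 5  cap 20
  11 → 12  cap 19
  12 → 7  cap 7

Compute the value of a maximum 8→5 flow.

Maximum flow value: 19

augment #1: 8→11→5 bottleneck 2, total now 2
augment #2: 8→7→2→5 bottleneck 10, total now 12
augment #3: 8→12→7→2→5 bottleneck 5, total now 17
augment #4: 8→12→7→4→11→5 bottleneck 2, total now 19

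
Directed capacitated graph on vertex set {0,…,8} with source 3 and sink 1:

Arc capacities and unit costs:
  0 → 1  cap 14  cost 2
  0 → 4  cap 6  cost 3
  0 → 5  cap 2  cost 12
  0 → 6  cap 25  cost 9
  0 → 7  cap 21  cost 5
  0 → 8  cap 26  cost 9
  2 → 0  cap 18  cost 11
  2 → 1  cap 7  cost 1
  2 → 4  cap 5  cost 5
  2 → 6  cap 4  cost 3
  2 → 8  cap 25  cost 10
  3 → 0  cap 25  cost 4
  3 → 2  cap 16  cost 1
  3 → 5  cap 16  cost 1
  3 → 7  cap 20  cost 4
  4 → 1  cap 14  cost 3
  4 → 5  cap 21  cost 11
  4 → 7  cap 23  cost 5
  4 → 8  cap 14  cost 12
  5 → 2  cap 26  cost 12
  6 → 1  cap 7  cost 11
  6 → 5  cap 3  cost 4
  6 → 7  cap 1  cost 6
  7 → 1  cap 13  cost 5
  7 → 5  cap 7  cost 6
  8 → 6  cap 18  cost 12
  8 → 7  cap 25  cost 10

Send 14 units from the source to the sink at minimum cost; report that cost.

shortest-cost path #1: 3→2→1 push 7 @ unit cost 2 (adds 14)
shortest-cost path #2: 3→0→1 push 7 @ unit cost 6 (adds 42)
total cost = 56

Minimum cost for 14 units: 56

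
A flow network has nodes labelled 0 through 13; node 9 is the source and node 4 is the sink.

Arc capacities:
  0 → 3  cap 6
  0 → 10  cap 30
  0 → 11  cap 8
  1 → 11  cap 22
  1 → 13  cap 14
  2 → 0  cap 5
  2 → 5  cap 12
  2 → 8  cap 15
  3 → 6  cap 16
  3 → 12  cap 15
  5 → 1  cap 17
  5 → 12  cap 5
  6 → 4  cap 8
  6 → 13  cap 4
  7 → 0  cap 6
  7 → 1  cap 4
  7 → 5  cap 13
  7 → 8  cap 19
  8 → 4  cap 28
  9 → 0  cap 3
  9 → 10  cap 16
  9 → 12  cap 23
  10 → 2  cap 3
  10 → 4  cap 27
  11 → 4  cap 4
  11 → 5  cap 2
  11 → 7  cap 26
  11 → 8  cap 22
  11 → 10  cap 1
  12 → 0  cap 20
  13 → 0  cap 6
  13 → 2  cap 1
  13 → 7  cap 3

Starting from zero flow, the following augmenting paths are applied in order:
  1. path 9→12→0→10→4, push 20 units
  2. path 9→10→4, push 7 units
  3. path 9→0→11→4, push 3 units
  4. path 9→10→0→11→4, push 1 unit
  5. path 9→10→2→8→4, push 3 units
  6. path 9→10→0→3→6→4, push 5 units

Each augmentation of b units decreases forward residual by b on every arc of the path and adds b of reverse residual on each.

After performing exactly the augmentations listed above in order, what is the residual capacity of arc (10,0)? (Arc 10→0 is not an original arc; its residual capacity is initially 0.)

Residual capacity of (10,0): 14

after path 1 (9→12→0→10→4, push 20): res(10,0)=20
after path 2 (9→10→4, push 7): res(10,0)=20
after path 3 (9→0→11→4, push 3): res(10,0)=20
after path 4 (9→10→0→11→4, push 1): res(10,0)=19
after path 5 (9→10→2→8→4, push 3): res(10,0)=19
after path 6 (9→10→0→3→6→4, push 5): res(10,0)=14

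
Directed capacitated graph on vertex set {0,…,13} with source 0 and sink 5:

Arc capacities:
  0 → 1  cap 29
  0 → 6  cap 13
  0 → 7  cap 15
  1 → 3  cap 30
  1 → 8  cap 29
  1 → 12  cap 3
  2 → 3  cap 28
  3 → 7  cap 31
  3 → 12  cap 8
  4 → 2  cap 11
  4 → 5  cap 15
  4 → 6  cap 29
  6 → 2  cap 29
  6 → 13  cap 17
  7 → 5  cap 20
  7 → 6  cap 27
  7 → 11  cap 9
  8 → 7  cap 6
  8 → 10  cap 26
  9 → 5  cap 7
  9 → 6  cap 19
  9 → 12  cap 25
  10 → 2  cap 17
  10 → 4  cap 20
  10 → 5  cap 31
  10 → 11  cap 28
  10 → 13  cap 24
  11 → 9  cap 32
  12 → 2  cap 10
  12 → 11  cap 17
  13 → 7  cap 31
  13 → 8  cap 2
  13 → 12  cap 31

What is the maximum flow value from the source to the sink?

augment #1: 0→7→5 bottleneck 15, total now 15
augment #2: 0→1→3→7→5 bottleneck 5, total now 20
augment #3: 0→1→8→10→5 bottleneck 24, total now 44
augment #4: 0→6→13→8→10→5 bottleneck 2, total now 46
augment #5: 0→6→13→7→11→9→5 bottleneck 7, total now 53

Maximum flow value: 53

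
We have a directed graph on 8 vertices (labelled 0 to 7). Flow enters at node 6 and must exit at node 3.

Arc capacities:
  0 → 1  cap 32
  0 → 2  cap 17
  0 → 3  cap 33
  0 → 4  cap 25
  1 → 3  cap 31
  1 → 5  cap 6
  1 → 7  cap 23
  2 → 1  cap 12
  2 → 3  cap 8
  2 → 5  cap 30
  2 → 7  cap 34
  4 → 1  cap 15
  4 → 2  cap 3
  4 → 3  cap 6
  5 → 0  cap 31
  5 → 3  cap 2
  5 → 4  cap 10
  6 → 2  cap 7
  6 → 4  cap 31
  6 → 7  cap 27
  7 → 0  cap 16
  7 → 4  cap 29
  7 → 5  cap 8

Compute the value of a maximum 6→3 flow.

Maximum flow value: 55

augment #1: 6→2→3 bottleneck 7, total now 7
augment #2: 6→4→3 bottleneck 6, total now 13
augment #3: 6→4→1→3 bottleneck 15, total now 28
augment #4: 6→4→2→3 bottleneck 1, total now 29
augment #5: 6→7→0→3 bottleneck 16, total now 45
augment #6: 6→7→5→3 bottleneck 2, total now 47
augment #7: 6→4→2→1→3 bottleneck 2, total now 49
augment #8: 6→7→5→0→3 bottleneck 6, total now 55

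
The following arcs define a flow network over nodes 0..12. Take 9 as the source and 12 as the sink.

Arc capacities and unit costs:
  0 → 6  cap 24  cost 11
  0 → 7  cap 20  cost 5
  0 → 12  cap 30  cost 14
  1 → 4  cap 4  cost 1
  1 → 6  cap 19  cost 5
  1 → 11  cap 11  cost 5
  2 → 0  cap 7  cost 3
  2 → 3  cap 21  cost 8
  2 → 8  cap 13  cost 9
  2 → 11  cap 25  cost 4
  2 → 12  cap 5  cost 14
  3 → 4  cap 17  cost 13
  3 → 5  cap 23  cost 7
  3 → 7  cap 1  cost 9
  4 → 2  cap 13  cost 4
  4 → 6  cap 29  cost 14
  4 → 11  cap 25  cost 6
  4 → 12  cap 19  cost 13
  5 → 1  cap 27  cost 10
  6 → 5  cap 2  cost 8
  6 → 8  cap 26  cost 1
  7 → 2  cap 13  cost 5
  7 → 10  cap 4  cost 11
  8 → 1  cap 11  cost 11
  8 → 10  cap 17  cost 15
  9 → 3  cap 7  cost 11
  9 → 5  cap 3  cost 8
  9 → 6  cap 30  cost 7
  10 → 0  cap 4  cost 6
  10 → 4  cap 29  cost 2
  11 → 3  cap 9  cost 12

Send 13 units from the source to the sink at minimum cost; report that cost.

shortest-cost path #1: 9→5→1→4→12 push 3 @ unit cost 32 (adds 96)
shortest-cost path #2: 9→6→8→1→4→12 push 1 @ unit cost 33 (adds 33)
shortest-cost path #3: 9→3→4→12 push 7 @ unit cost 37 (adds 259)
shortest-cost path #4: 9→6→8→10→4→12 push 2 @ unit cost 38 (adds 76)
total cost = 464

Minimum cost for 13 units: 464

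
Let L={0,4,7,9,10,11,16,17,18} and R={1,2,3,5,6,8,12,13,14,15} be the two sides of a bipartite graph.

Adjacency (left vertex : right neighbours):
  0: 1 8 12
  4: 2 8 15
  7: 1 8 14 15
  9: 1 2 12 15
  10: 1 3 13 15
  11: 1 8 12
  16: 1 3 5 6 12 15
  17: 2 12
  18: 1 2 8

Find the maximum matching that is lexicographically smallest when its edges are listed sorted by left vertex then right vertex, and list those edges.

|M| = 8 (so the lex-smallest maximum matching has 8 edges)
process left vertices in ascending order; for each, take the smallest-labelled available neighbour that still permits 8 edges overall, or leave it unmatched if none does
lex-smallest matching: {0-1, 4-2, 7-14, 9-15, 10-3, 11-8, 16-5, 17-12}

Lex-smallest maximum matching: {(0,1), (4,2), (7,14), (9,15), (10,3), (11,8), (16,5), (17,12)}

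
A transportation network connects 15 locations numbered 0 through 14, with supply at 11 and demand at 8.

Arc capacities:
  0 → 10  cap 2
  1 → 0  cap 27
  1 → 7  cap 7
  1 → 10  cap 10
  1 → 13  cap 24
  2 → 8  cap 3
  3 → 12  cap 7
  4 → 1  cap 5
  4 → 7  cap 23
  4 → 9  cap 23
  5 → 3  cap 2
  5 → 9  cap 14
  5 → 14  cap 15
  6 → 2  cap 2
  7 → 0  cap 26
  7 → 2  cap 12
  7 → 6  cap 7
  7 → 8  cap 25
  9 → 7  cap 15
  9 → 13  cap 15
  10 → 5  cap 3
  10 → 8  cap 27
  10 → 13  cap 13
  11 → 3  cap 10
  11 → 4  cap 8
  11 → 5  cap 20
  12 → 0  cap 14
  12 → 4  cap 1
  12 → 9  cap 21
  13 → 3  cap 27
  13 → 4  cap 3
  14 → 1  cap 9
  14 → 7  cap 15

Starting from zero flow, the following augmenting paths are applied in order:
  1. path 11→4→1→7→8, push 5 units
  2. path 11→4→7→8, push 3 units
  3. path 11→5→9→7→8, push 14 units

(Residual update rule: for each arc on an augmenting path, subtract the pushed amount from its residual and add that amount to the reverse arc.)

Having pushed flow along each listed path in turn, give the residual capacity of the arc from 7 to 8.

after path 1 (11→4→1→7→8, push 5): res(7,8)=20
after path 2 (11→4→7→8, push 3): res(7,8)=17
after path 3 (11→5→9→7→8, push 14): res(7,8)=3

Residual capacity of (7,8): 3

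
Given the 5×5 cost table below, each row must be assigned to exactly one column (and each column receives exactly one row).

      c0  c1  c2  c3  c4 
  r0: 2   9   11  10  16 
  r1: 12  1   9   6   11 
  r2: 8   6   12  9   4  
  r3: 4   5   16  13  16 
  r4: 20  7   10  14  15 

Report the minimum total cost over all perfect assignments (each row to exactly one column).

Minimum assignment cost: 27

optimal assignment: row0→col0 (cost 2), row1→col3 (cost 6), row2→col4 (cost 4), row3→col1 (cost 5), row4→col2 (cost 10)
total = 2 + 6 + 4 + 5 + 10 = 27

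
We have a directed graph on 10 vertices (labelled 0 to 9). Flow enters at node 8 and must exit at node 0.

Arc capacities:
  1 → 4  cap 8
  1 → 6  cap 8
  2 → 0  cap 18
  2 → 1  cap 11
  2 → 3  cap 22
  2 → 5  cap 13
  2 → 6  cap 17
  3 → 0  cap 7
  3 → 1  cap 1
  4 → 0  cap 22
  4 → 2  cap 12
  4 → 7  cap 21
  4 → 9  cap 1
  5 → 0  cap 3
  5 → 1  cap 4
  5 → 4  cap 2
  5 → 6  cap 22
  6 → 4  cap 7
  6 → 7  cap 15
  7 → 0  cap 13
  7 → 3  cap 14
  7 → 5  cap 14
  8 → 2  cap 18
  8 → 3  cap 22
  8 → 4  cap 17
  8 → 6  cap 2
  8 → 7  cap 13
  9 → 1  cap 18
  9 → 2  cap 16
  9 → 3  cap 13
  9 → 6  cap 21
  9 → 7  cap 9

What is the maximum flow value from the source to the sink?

Maximum flow value: 58

augment #1: 8→2→0 bottleneck 18, total now 18
augment #2: 8→3→0 bottleneck 7, total now 25
augment #3: 8→4→0 bottleneck 17, total now 42
augment #4: 8→7→0 bottleneck 13, total now 55
augment #5: 8→6→4→0 bottleneck 2, total now 57
augment #6: 8→3→1→4→0 bottleneck 1, total now 58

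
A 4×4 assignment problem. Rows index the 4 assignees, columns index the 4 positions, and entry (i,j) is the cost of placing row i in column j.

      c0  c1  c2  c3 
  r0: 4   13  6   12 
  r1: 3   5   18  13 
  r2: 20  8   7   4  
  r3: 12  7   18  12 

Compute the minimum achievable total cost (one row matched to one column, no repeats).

optimal assignment: row0→col2 (cost 6), row1→col0 (cost 3), row2→col3 (cost 4), row3→col1 (cost 7)
total = 6 + 3 + 4 + 7 = 20

Minimum assignment cost: 20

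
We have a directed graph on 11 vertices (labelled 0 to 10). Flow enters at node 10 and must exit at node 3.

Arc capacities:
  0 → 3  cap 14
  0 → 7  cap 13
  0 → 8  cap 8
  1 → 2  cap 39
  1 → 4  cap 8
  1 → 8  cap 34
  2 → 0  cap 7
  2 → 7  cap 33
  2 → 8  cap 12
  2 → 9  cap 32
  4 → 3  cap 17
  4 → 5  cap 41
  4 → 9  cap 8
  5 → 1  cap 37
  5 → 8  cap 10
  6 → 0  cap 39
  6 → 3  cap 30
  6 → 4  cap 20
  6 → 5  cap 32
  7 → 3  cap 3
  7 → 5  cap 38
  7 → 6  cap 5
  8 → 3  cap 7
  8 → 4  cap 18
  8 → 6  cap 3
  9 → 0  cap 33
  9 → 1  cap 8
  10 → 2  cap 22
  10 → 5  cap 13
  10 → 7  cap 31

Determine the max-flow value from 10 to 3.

Maximum flow value: 49

augment #1: 10→7→3 bottleneck 3, total now 3
augment #2: 10→2→0→3 bottleneck 7, total now 10
augment #3: 10→2→8→3 bottleneck 7, total now 17
augment #4: 10→7→6→3 bottleneck 5, total now 22
augment #5: 10→2→8→4→3 bottleneck 5, total now 27
augment #6: 10→2→9→0→3 bottleneck 3, total now 30
augment #7: 10→5→1→4→3 bottleneck 8, total now 38
augment #8: 10→5→8→4→3 bottleneck 4, total now 42
augment #9: 10→5→8→6→3 bottleneck 1, total now 43
augment #10: 10→7→5→8→6→3 bottleneck 2, total now 45
augment #11: 10→7→5→1→2→9→0→3 bottleneck 4, total now 49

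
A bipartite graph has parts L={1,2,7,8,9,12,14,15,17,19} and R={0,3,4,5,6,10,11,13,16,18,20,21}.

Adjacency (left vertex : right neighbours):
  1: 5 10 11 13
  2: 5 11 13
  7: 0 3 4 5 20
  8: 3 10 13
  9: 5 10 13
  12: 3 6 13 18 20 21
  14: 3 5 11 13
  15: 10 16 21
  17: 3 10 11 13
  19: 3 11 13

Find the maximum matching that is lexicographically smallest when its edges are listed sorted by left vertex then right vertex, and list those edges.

|M| = 8 (so the lex-smallest maximum matching has 8 edges)
process left vertices in ascending order; for each, take the smallest-labelled available neighbour that still permits 8 edges overall, or leave it unmatched if none does
lex-smallest matching: {1-5, 2-11, 7-0, 8-3, 9-10, 12-6, 14-13, 15-16}

Lex-smallest maximum matching: {(1,5), (2,11), (7,0), (8,3), (9,10), (12,6), (14,13), (15,16)}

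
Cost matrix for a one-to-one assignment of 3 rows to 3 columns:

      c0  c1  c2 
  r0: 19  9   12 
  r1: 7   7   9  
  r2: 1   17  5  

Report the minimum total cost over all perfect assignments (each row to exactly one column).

optimal assignment: row0→col1 (cost 9), row1→col2 (cost 9), row2→col0 (cost 1)
total = 9 + 9 + 1 = 19

Minimum assignment cost: 19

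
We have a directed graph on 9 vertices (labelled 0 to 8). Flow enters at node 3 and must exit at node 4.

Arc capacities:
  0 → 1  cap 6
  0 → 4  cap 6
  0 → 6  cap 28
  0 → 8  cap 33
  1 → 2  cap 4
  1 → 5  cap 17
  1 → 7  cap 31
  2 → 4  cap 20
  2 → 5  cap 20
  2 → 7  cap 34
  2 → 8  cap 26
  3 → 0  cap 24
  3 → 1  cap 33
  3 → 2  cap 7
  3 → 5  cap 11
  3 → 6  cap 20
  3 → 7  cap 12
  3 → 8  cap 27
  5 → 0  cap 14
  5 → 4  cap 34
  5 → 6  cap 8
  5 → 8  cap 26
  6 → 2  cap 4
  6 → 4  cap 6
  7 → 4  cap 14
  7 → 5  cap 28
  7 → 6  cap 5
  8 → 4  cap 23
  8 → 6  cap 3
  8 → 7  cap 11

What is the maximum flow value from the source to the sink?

augment #1: 3→0→4 bottleneck 6, total now 6
augment #2: 3→2→4 bottleneck 7, total now 13
augment #3: 3→5→4 bottleneck 11, total now 24
augment #4: 3→6→4 bottleneck 6, total now 30
augment #5: 3→7→4 bottleneck 12, total now 42
augment #6: 3→8→4 bottleneck 23, total now 65
augment #7: 3→1→2→4 bottleneck 4, total now 69
augment #8: 3→1→5→4 bottleneck 17, total now 86
augment #9: 3→1→7→4 bottleneck 2, total now 88
augment #10: 3→6→2→4 bottleneck 4, total now 92
augment #11: 3→1→7→5→4 bottleneck 6, total now 98

Maximum flow value: 98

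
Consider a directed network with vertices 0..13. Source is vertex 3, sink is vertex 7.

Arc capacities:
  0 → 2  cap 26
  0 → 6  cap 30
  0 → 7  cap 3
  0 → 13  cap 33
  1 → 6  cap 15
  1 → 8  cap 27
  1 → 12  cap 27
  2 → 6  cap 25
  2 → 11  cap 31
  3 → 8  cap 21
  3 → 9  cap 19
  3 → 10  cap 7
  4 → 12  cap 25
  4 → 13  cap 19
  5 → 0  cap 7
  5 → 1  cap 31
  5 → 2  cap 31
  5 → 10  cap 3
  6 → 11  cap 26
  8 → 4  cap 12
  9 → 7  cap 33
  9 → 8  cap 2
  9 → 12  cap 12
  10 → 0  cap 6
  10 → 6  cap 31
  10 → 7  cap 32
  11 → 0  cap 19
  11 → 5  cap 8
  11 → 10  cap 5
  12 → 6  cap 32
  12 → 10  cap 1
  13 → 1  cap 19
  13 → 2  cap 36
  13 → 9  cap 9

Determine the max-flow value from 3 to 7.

Maximum flow value: 38

augment #1: 3→9→7 bottleneck 19, total now 19
augment #2: 3→10→7 bottleneck 7, total now 26
augment #3: 3→8→4→12→10→7 bottleneck 1, total now 27
augment #4: 3→8→4→13→9→7 bottleneck 9, total now 36
augment #5: 3→8→4→12→6→11→0→7 bottleneck 2, total now 38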